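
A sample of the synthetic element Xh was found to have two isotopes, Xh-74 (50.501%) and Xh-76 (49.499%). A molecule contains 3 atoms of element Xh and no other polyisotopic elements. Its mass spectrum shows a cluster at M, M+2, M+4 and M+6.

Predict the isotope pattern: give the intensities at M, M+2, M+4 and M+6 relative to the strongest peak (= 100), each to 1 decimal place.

34.0 : 100.0 : 98.0 : 32.0

Expanding (0.50501 + 0.49499)^3:
P(M) = 0.50501^3 = 0.128795
P(M+2) = 3 × 0.50501^2 × 0.49499^1 = 0.378719
P(M+4) = 3 × 0.50501^1 × 0.49499^2 = 0.371205
P(M+6) = 0.49499^3 = 0.121280
The M+2 peak is largest (0.378719); scaling to 100 gives 34.0 : 100.0 : 98.0 : 32.0.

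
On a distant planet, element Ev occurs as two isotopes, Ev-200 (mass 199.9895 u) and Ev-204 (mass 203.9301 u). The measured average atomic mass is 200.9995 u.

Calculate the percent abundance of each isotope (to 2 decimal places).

Ev-200: 74.37%, Ev-204: 25.63%

Let x be the fractional abundance of Ev-200; then Ev-204 has abundance 1 − x.
199.9895·x + 203.9301·(1 − x) = 200.9995
(199.9895 − 203.9301)·x = 200.9995 − 203.9301
x = -2.9306 / -3.9406 = 0.74369 → 74.37% Ev-200, 25.63% Ev-204.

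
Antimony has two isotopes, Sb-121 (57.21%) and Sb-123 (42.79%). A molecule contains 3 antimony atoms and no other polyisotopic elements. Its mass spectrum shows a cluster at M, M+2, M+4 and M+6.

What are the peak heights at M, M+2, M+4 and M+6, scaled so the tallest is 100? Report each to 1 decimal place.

Expanding (0.5721 + 0.4279)^3:
P(M) = 0.5721^3 = 0.187247
P(M+2) = 3 × 0.5721^2 × 0.4279^1 = 0.420153
P(M+4) = 3 × 0.5721^1 × 0.4279^2 = 0.314252
P(M+6) = 0.4279^3 = 0.078348
The M+2 peak is largest (0.420153); scaling to 100 gives 44.6 : 100.0 : 74.8 : 18.6.

44.6 : 100.0 : 74.8 : 18.6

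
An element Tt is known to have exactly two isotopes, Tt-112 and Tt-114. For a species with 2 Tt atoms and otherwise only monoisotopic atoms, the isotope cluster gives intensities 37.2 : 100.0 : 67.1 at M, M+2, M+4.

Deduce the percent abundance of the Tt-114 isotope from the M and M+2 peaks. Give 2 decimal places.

If p is the fraction of Tt that is Tt-112, then I(M+2)/I(M) = [C(2,1)·p^1·(1−p)] / p^2 = 2·(1−p)/p = 100.0/37.2 = 2.6882
(1−p)/p = 2.6882/2 = 1.3441  ⇒  p = 1/(1 + 1.3441) = 0.4266
Tt-112: 42.66%, Tt-114: 57.34%.

57.34%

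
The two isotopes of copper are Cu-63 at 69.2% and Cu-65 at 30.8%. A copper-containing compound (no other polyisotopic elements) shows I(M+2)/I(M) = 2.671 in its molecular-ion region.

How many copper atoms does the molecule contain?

For n independent Cu atoms, I(M+2)/I(M) = n · (abundance Cu-65) / (abundance Cu-63) = n · 0.308/0.692.
n = 2.671 × 0.692/0.308 = 6.00 ≈ 6

6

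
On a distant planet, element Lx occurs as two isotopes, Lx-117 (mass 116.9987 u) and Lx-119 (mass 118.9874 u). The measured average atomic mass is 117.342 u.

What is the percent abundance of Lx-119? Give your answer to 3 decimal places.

17.263%

Let x be the fractional abundance of Lx-117; then Lx-119 has abundance 1 − x.
116.9987·x + 118.9874·(1 − x) = 117.342
(116.9987 − 118.9874)·x = 117.342 − 118.9874
x = -1.6454 / -1.9887 = 0.82737 → 82.737% Lx-117, 17.263% Lx-119.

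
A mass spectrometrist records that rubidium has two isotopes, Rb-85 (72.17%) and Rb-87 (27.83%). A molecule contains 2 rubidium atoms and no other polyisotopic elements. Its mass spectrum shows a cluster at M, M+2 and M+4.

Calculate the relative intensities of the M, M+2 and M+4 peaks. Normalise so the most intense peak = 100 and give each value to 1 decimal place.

100.0 : 77.1 : 14.9

Each Rb atom is independently Rb-85 (p = 0.7217) or Rb-87 (q = 0.2783); the cluster is the binomial expansion (p + q)^2.
P(M) = 0.7217^2 = 0.520851
P(M+2) = 2 × 0.7217^1 × 0.2783^1 = 0.401698
P(M+4) = 0.2783^2 = 0.077451
The M peak is largest (0.520851); scaling to 100 gives 100.0 : 77.1 : 14.9.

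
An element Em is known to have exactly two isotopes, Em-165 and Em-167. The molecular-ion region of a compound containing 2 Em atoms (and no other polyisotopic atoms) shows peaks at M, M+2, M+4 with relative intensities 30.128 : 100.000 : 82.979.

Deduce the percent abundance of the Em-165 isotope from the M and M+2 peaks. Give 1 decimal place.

Let p = fractional abundance of Em-165. I(M+2)/I(M) = [C(2,1)·p^1·(1−p)] / p^2 = 2·(1−p)/p = 100.000/30.128 = 3.3192
(1−p)/p = 3.3192/2 = 1.6596  ⇒  p = 1/(1 + 1.6596) = 0.3760
Em-165: 37.6%, Em-167: 62.4%.

37.6%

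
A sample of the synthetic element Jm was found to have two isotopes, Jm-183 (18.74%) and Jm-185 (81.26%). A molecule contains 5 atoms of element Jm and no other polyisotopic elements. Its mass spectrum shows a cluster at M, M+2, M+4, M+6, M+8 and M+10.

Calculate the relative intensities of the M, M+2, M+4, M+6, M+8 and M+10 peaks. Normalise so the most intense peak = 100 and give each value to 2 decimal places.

0.06 : 1.23 : 10.64 : 46.12 : 100.00 : 86.72

Each Jm atom is independently Jm-183 (p = 0.1874) or Jm-185 (q = 0.8126); the cluster is the binomial expansion (p + q)^5.
P(M) = 0.1874^5 = 0.000231
P(M+2) = 5 × 0.1874^4 × 0.8126^1 = 0.005011
P(M+4) = 10 × 0.1874^3 × 0.8126^2 = 0.043457
P(M+6) = 10 × 0.1874^2 × 0.8126^3 = 0.188438
P(M+8) = 5 × 0.1874^1 × 0.8126^4 = 0.408552
P(M+10) = 0.8126^5 = 0.354311
The M+8 peak is largest (0.408552); scaling to 100 gives 0.06 : 1.23 : 10.64 : 46.12 : 100.00 : 86.72.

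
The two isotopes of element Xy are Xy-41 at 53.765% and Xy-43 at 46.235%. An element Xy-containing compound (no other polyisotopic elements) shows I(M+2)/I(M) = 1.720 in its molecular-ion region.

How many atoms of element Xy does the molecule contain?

The M+2/M ratio from n Xy atoms is n · q/p = n · 0.46235/0.53765.
n = 1.720 × 0.53765/0.46235 = 2.00 ≈ 2

2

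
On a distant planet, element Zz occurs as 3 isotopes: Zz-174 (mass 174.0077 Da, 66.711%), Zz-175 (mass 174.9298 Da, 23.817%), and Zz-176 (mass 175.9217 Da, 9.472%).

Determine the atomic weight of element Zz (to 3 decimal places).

174.409 Da

The abundance-weighted mean is 0.66711 × 174.0077 + 0.23817 × 174.9298 + 0.09472 × 175.9217
= 116.08228 + 41.66303 + 16.66330 = 174.40861 Da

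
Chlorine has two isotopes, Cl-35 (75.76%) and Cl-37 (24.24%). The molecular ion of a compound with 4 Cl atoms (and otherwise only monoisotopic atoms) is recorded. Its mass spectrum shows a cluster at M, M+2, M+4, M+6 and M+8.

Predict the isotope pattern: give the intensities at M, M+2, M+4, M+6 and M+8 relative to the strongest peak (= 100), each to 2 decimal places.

78.14 : 100.00 : 47.99 : 10.24 : 0.82

Expanding (0.7576 + 0.2424)^4:
P(M) = 0.7576^4 = 0.329428
P(M+2) = 4 × 0.7576^3 × 0.2424^1 = 0.421612
P(M+4) = 6 × 0.7576^2 × 0.2424^2 = 0.202347
P(M+6) = 4 × 0.7576^1 × 0.2424^3 = 0.043162
P(M+8) = 0.2424^4 = 0.003452
The M+2 peak is largest (0.421612); scaling to 100 gives 78.14 : 100.00 : 47.99 : 10.24 : 0.82.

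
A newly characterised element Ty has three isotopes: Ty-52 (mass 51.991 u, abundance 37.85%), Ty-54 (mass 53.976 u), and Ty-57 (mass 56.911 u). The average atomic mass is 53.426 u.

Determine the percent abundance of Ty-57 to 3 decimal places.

6.859%

Let x and y be the fractions of Ty-54 and Ty-57. Then x + y = 1 − 0.3785 = 0.6215 and 53.976x + 56.911y = 53.426 − 0.3785×51.991 = 33.7474065.
Substituting: 53.976x + 56.911(0.6215 − x) = 33.7474065
(53.976 − 56.911)x = -1.62278  ⇒  x = 0.55291, y = 0.06859
Ty-54: 55.291%, Ty-57: 6.859%.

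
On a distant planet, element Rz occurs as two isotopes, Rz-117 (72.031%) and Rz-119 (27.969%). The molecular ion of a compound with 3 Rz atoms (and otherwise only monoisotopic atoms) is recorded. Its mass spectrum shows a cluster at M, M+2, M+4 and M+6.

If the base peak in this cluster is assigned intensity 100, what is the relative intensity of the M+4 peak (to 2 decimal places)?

38.83

Binomial terms of (0.72031 + 0.27969)^3: M 0.3737, M+2 0.4353, M+4 0.1690, M+6 0.0219 → M+2 is the base peak.
P(M+2) = C(3,1) × 0.72031^2 × 0.27969^1 = 3 × 0.5188465 × 0.27969 = 0.435349 (base)
P(M+4) = C(3,2) × 0.72031^1 × 0.27969^2 = 3 × 0.72031 × 0.0782265 = 0.169042
Relative intensity = 0.169042 / 0.435349 × 100 = 38.83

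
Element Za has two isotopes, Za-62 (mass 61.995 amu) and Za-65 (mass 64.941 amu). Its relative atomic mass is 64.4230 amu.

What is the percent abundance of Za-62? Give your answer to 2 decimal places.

17.58%

With x = fraction of Za-62 (so Za-65 is 1 − x):
61.995·x + 64.941·(1 − x) = 64.4230
(61.995 − 64.941)·x = 64.4230 − 64.941
x = -0.5180 / -2.946 = 0.17583 → 17.58% Za-62, 82.42% Za-65.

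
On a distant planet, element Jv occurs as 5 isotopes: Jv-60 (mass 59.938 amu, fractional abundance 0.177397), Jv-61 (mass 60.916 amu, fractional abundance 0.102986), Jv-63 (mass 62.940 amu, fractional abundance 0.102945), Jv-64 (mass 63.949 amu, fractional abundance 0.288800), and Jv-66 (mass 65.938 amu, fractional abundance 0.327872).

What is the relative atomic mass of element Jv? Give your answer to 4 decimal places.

63.4734 amu

Ar = Σ fᵢ·mᵢ = 0.177397 × 59.938 + 0.102986 × 60.916 + 0.102945 × 62.940 + 0.288800 × 63.949 + 0.327872 × 65.938
= 10.63282 + 6.27350 + 6.47936 + 18.46847 + 21.61922 = 63.47337 amu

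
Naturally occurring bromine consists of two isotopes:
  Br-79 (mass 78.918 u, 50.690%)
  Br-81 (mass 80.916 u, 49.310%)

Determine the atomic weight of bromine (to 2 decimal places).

79.90 u

The abundance-weighted mean is 0.50690 × 78.918 + 0.49310 × 80.916
= 40.0035 + 39.8997 = 79.9032 u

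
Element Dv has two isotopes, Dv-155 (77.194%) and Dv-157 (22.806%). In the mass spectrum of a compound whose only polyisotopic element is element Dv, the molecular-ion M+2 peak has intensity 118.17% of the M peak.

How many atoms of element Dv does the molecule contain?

For n independent Dv atoms, I(M+2)/I(M) = n · (abundance Dv-157) / (abundance Dv-155) = n · 0.22806/0.77194.
n = 1.1817 × 0.77194/0.22806 = 4.00 ≈ 4

4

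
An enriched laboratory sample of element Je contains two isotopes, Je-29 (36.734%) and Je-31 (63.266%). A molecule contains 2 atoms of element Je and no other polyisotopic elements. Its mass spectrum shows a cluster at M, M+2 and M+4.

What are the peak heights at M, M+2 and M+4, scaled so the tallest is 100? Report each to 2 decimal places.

Expanding (0.36734 + 0.63266)^2:
P(M) = 0.36734^2 = 0.134939
P(M+2) = 2 × 0.36734^1 × 0.63266^1 = 0.464803
P(M+4) = 0.63266^2 = 0.400259
The M+2 peak is largest (0.464803); scaling to 100 gives 29.03 : 100.00 : 86.11.

29.03 : 100.00 : 86.11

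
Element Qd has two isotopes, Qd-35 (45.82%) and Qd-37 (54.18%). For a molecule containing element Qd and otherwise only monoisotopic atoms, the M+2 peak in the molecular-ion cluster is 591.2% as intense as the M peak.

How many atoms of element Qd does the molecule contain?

With n Qd atoms, P(M+2)/P(M) = C(n,1)·p^(n−1)q / p^n = n·q/p = n · 0.5418/0.4582.
n = 5.912 × 0.4582/0.5418 = 5.00 ≈ 5

5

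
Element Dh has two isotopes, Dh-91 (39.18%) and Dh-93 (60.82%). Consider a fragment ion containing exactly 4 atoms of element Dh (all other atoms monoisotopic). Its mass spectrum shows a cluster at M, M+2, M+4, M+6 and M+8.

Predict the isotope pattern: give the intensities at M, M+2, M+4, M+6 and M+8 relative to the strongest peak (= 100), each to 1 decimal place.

Each Dh atom is independently Dh-91 (p = 0.3918) or Dh-93 (q = 0.6082); the cluster is the binomial expansion (p + q)^4.
P(M) = 0.3918^4 = 0.023564
P(M+2) = 4 × 0.3918^3 × 0.6082^1 = 0.146319
P(M+4) = 6 × 0.3918^2 × 0.6082^2 = 0.340701
P(M+6) = 4 × 0.3918^1 × 0.6082^3 = 0.352585
P(M+8) = 0.6082^4 = 0.136831
The M+6 peak is largest (0.352585); scaling to 100 gives 6.7 : 41.5 : 96.6 : 100.0 : 38.8.

6.7 : 41.5 : 96.6 : 100.0 : 38.8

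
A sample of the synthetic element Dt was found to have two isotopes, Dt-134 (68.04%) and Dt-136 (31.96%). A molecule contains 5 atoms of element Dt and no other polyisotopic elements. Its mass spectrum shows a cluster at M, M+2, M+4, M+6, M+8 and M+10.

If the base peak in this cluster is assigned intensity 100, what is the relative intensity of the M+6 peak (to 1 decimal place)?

(0.6804 + 0.3196)^5 gives M 0.1458, M+2 0.3425, M+4 0.3217, M+6 0.1511, M+8 0.0355, M+10 0.0033; the largest is M+2.
P(M+2) = C(5,1) × 0.6804^4 × 0.3196^1 = 5 × 0.2143173 × 0.3196 = 0.342479 (base)
P(M+6) = C(5,3) × 0.6804^2 × 0.3196^3 = 10 × 0.46294416 × 0.03264527 = 0.151129
Relative intensity = 0.151129 / 0.342479 × 100 = 44.1

44.1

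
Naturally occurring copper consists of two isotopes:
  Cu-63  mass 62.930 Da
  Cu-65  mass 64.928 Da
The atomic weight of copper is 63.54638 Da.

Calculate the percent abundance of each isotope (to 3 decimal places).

With x = fraction of Cu-63 (so Cu-65 is 1 − x):
62.930·x + 64.928·(1 − x) = 63.54638
(62.930 − 64.928)·x = 63.54638 − 64.928
x = -1.38162 / -1.998 = 0.69150 → 69.150% Cu-63, 30.850% Cu-65.

Cu-63: 69.150%, Cu-65: 30.850%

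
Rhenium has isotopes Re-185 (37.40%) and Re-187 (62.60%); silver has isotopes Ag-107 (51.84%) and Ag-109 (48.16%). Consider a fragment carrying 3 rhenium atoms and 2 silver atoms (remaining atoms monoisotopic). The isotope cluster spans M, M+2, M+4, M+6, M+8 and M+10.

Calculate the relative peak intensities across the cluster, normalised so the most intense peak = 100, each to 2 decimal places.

Rhenium pattern (n=3): 0.05231362 : 0.26268713 : 0.43968487 : 0.24531438
Silver pattern (n=2): 0.26873856 : 0.49932288 : 0.23193856
Convolve the two distributions (both contribute in 2-u steps):
  M: 0.05231362×0.26873856 = 0.014059
  M+2: 0.05231362×0.49932288 + 0.26268713×0.26873856 = 0.096716
  M+4: 0.05231362×0.23193856 + 0.26268713×0.49932288 + 0.43968487×0.26873856 = 0.261460
  M+6: 0.26268713×0.23193856 + 0.43968487×0.49932288 + 0.24531438×0.26873856 = 0.346397
  M+8: 0.43968487×0.23193856 + 0.24531438×0.49932288 = 0.224471
  M+10: 0.24531438×0.23193856 = 0.056898
Scale to base peak (0.346397) = 100: 4.06 : 27.92 : 75.48 : 100.00 : 64.80 : 16.43

4.06 : 27.92 : 75.48 : 100.00 : 64.80 : 16.43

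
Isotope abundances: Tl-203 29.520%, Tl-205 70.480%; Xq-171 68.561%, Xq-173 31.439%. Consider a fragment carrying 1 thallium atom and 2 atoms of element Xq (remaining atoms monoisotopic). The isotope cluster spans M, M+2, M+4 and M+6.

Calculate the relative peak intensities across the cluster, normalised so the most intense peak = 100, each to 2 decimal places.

30.26 : 100.00 : 72.62 : 15.19

Thallium pattern (n=1): 0.2952 : 0.7048
Element Xq pattern (n=2): 0.47006107 : 0.43109786 : 0.09884107
Convolve the two distributions (both contribute in 2-u steps):
  M: 0.2952×0.47006107 = 0.138762
  M+2: 0.2952×0.43109786 + 0.7048×0.47006107 = 0.458559
  M+4: 0.2952×0.09884107 + 0.7048×0.43109786 = 0.333016
  M+6: 0.7048×0.09884107 = 0.069663
Scale to base peak (0.458559) = 100: 30.26 : 100.00 : 72.62 : 15.19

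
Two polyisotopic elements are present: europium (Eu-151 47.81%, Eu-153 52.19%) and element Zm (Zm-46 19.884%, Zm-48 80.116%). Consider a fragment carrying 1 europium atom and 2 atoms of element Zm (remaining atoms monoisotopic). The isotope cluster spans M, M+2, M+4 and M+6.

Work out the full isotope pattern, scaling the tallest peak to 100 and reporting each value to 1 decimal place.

Europium pattern (n=1): 0.4781 : 0.5219
Element Zm pattern (n=2): 0.03953735 : 0.31860531 : 0.64185735
Convolve the two distributions (both contribute in 2-u steps):
  M: 0.4781×0.03953735 = 0.018903
  M+2: 0.4781×0.31860531 + 0.5219×0.03953735 = 0.172960
  M+4: 0.4781×0.64185735 + 0.5219×0.31860531 = 0.473152
  M+6: 0.5219×0.64185735 = 0.334985
Scale to base peak (0.473152) = 100: 4.0 : 36.6 : 100.0 : 70.8

4.0 : 36.6 : 100.0 : 70.8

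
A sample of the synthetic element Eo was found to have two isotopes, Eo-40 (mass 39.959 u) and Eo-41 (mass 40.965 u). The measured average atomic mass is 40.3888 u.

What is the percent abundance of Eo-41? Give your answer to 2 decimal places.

42.72%

Let x be the fractional abundance of Eo-40; then Eo-41 has abundance 1 − x.
39.959·x + 40.965·(1 − x) = 40.3888
(39.959 − 40.965)·x = 40.3888 − 40.965
x = -0.5762 / -1.006 = 0.57276 → 57.28% Eo-40, 42.72% Eo-41.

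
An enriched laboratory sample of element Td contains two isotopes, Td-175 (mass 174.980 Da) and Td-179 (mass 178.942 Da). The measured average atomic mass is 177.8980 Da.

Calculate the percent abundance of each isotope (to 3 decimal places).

Writing the weighted mean with unknown fraction x of Td-175:
174.980·x + 178.942·(1 − x) = 177.8980
(174.980 − 178.942)·x = 177.8980 − 178.942
x = -1.0440 / -3.962 = 0.26350 → 26.350% Td-175, 73.650% Td-179.

Td-175: 26.350%, Td-179: 73.650%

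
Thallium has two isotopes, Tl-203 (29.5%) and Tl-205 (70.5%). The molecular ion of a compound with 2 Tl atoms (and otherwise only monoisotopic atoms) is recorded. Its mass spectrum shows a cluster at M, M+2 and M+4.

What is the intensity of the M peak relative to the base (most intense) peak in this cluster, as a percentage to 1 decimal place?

17.5%

Term probabilities: M 0.0870, M+2 0.4160, M+4 0.4970. Base peak = M+4.
P(M+4) = C(2,2) × 0.295^0 × 0.705^2 = 1 × 1.0000 × 0.497025 = 0.497025 (base)
P(M) = C(2,0) × 0.295^2 × 0.705^0 = 1 × 0.087025 × 1.0000 = 0.087025
Relative intensity = 0.087025 / 0.497025 × 100 = 17.5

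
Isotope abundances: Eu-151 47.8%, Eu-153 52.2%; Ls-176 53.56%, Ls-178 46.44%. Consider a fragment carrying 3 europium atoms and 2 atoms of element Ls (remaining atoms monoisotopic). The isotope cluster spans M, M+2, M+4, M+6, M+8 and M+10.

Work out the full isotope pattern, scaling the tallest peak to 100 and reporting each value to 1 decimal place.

Europium pattern (n=3): 0.10921535 : 0.35780594 : 0.39074206 : 0.14223665
Element Ls pattern (n=2): 0.28686736 : 0.49746528 : 0.21566736
Convolve the two distributions (both contribute in 2-u steps):
  M: 0.10921535×0.28686736 = 0.031330
  M+2: 0.10921535×0.49746528 + 0.35780594×0.28686736 = 0.156974
  M+4: 0.10921535×0.21566736 + 0.35780594×0.49746528 + 0.39074206×0.28686736 = 0.313641
  M+6: 0.35780594×0.21566736 + 0.39074206×0.49746528 + 0.14223665×0.28686736 = 0.312351
  M+8: 0.39074206×0.21566736 + 0.14223665×0.49746528 = 0.155028
  M+10: 0.14223665×0.21566736 = 0.030676
Scale to base peak (0.313641) = 100: 10.0 : 50.0 : 100.0 : 99.6 : 49.4 : 9.8

10.0 : 50.0 : 100.0 : 99.6 : 49.4 : 9.8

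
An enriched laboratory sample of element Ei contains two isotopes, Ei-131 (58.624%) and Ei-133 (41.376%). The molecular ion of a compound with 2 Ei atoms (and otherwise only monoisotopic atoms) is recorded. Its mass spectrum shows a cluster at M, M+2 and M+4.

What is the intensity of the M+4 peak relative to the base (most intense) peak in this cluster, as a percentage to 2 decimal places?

Term probabilities: M 0.3437, M+2 0.4851, M+4 0.1712. Base peak = M+2.
P(M+2) = C(2,1) × 0.58624^1 × 0.41376^1 = 2 × 0.58624 × 0.41376 = 0.485125 (base)
P(M+4) = C(2,2) × 0.58624^0 × 0.41376^2 = 1 × 1.0000 × 0.17119734 = 0.171197
Relative intensity = 0.171197 / 0.485125 × 100 = 35.29

35.29%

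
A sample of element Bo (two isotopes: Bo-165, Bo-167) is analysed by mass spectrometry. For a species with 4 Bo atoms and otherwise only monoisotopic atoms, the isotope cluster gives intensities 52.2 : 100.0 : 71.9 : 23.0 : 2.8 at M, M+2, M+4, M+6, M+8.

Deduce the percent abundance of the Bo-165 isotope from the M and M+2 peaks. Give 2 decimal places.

Write p for the Bo-165 fraction. I(M+2)/I(M) = [C(4,1)·p^3·(1−p)] / p^4 = 4·(1−p)/p = 100.0/52.2 = 1.9157
(1−p)/p = 1.9157/4 = 0.4789  ⇒  p = 1/(1 + 0.4789) = 0.6762
Bo-165: 67.62%, Bo-167: 32.38%.

67.62%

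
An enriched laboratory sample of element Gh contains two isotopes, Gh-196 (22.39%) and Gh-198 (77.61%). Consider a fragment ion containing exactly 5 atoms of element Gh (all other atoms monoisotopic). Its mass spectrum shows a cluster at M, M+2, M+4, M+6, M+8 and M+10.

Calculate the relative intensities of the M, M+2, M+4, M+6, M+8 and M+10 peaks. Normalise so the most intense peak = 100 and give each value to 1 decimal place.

0.1 : 2.4 : 16.6 : 57.7 : 100.0 : 69.3

Expanding (0.2239 + 0.7761)^5:
P(M) = 0.2239^5 = 0.000563
P(M+2) = 5 × 0.2239^4 × 0.7761^1 = 0.009752
P(M+4) = 10 × 0.2239^3 × 0.7761^2 = 0.067608
P(M+6) = 10 × 0.2239^2 × 0.7761^3 = 0.234348
P(M+8) = 5 × 0.2239^1 × 0.7761^4 = 0.406158
P(M+10) = 0.7761^5 = 0.281571
The M+8 peak is largest (0.406158); scaling to 100 gives 0.1 : 2.4 : 16.6 : 57.7 : 100.0 : 69.3.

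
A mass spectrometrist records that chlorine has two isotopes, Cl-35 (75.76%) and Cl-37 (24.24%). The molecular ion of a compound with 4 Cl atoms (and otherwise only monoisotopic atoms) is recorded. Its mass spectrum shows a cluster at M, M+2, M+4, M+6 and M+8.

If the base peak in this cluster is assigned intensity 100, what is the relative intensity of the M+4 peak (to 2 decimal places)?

47.99

Binomial terms of (0.7576 + 0.2424)^4: M 0.3294, M+2 0.4216, M+4 0.2023, M+6 0.0432, M+8 0.0035 → M+2 is the base peak.
P(M+2) = C(4,1) × 0.7576^3 × 0.2424^1 = 4 × 0.4348304 × 0.2424 = 0.421612 (base)
P(M+4) = C(4,2) × 0.7576^2 × 0.2424^2 = 6 × 0.57395776 × 0.05875776 = 0.202347
Relative intensity = 0.202347 / 0.421612 × 100 = 47.99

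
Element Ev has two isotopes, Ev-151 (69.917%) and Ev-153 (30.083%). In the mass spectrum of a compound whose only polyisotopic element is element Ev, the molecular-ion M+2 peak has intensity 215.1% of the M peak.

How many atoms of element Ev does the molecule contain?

With n Ev atoms, P(M+2)/P(M) = C(n,1)·p^(n−1)q / p^n = n·q/p = n · 0.30083/0.69917.
n = 2.151 × 0.69917/0.30083 = 5.00 ≈ 5

5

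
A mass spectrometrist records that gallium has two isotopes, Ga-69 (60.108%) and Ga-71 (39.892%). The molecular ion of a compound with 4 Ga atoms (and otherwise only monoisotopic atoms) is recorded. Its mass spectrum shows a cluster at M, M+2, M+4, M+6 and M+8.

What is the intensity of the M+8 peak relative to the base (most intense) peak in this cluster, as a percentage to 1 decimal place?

7.3%

Term probabilities: M 0.1305, M+2 0.3465, M+4 0.3450, M+6 0.1526, M+8 0.0253. Base peak = M+2.
P(M+2) = C(4,1) × 0.60108^3 × 0.39892^1 = 4 × 0.2171685 × 0.39892 = 0.346531 (base)
P(M+8) = C(4,4) × 0.60108^0 × 0.39892^4 = 1 × 1.0000 × 0.02532464 = 0.025325
Relative intensity = 0.025325 / 0.346531 × 100 = 7.3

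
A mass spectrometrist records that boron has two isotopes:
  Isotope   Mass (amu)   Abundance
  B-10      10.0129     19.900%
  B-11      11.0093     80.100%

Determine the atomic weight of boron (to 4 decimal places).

The abundance-weighted mean is 0.19900 × 10.0129 + 0.80100 × 11.0093
= 1.99257 + 8.81845 = 10.81102 amu

10.8110 amu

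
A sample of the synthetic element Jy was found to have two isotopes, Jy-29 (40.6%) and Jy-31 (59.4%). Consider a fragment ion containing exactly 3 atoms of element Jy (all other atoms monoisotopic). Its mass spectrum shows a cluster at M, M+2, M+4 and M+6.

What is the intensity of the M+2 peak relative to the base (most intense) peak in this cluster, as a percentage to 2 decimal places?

68.35%

Term probabilities: M 0.0669, M+2 0.2937, M+4 0.4298, M+6 0.2096. Base peak = M+4.
P(M+4) = C(3,2) × 0.406^1 × 0.594^2 = 3 × 0.4060 × 0.352836 = 0.429754 (base)
P(M+2) = C(3,1) × 0.406^2 × 0.594^1 = 3 × 0.164836 × 0.5940 = 0.293738
Relative intensity = 0.293738 / 0.429754 × 100 = 68.35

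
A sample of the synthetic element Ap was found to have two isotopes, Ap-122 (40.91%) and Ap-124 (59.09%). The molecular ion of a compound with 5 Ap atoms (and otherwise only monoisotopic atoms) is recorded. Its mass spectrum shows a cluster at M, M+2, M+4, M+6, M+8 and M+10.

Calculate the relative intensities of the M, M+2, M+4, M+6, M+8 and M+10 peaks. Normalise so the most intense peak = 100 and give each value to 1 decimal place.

Each Ap atom is independently Ap-122 (p = 0.4091) or Ap-124 (q = 0.5909); the cluster is the binomial expansion (p + q)^5.
P(M) = 0.4091^5 = 0.011459
P(M+2) = 5 × 0.4091^4 × 0.5909^1 = 0.082756
P(M+4) = 10 × 0.4091^3 × 0.5909^2 = 0.239065
P(M+6) = 10 × 0.4091^2 × 0.5909^3 = 0.345303
P(M+8) = 5 × 0.4091^1 × 0.5909^4 = 0.249376
P(M+10) = 0.5909^5 = 0.072039
The M+6 peak is largest (0.345303); scaling to 100 gives 3.3 : 24.0 : 69.2 : 100.0 : 72.2 : 20.9.

3.3 : 24.0 : 69.2 : 100.0 : 72.2 : 20.9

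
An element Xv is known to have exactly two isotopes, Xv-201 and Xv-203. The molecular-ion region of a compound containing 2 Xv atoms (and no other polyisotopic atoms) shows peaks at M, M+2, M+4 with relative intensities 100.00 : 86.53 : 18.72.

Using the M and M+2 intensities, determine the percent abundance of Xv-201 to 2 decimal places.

69.80%

Write p for the Xv-201 fraction. I(M+2)/I(M) = [C(2,1)·p^1·(1−p)] / p^2 = 2·(1−p)/p = 86.53/100.00 = 0.8653
(1−p)/p = 0.8653/2 = 0.4326  ⇒  p = 1/(1 + 0.4326) = 0.6980
Xv-201: 69.80%, Xv-203: 30.20%.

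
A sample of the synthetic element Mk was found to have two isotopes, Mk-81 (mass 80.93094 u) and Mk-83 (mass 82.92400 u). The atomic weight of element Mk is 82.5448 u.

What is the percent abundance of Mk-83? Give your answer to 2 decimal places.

Let x be the fractional abundance of Mk-81; then Mk-83 has abundance 1 − x.
80.93094·x + 82.92400·(1 − x) = 82.5448
(80.93094 − 82.92400)·x = 82.5448 − 82.92400
x = -0.37920 / -1.99306 = 0.19026 → 19.03% Mk-81, 80.97% Mk-83.

80.97%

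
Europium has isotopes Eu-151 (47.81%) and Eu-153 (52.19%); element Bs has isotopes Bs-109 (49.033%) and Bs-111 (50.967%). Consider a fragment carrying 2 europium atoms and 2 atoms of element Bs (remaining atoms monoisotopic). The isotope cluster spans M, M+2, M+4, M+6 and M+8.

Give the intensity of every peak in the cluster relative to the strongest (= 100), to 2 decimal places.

Europium pattern (n=2): 0.22857961 : 0.49904078 : 0.27237961
Element Bs pattern (n=2): 0.24042351 : 0.49981298 : 0.25976351
Convolve the two distributions (both contribute in 2-u steps):
  M: 0.22857961×0.24042351 = 0.054956
  M+2: 0.22857961×0.49981298 + 0.49904078×0.24042351 = 0.234228
  M+4: 0.22857961×0.25976351 + 0.49904078×0.49981298 + 0.27237961×0.24042351 = 0.374290
  M+6: 0.49904078×0.25976351 + 0.27237961×0.49981298 = 0.265771
  M+8: 0.27237961×0.25976351 = 0.070754
Scale to base peak (0.374290) = 100: 14.68 : 62.58 : 100.00 : 71.01 : 18.90

14.68 : 62.58 : 100.00 : 71.01 : 18.90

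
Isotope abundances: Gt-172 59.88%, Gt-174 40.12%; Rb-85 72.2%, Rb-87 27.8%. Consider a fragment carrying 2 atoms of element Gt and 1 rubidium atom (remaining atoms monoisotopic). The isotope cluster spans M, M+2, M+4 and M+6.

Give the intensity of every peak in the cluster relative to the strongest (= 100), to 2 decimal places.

57.97 : 100.00 : 55.93 : 10.02

Element Gt pattern (n=2): 0.35856144 : 0.48047712 : 0.16096144
Rubidium pattern (n=1): 0.7220 : 0.2780
Convolve the two distributions (both contribute in 2-u steps):
  M: 0.35856144×0.7220 = 0.258881
  M+2: 0.35856144×0.2780 + 0.48047712×0.7220 = 0.446585
  M+4: 0.48047712×0.2780 + 0.16096144×0.7220 = 0.249787
  M+6: 0.16096144×0.2780 = 0.044747
Scale to base peak (0.446585) = 100: 57.97 : 100.00 : 55.93 : 10.02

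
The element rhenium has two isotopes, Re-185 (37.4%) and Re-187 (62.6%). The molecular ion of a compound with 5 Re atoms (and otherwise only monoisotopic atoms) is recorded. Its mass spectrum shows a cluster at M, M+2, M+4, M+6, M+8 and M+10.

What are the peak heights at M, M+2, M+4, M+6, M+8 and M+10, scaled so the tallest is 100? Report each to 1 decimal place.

2.1 : 17.8 : 59.7 : 100.0 : 83.7 : 28.0

Expanding (0.374 + 0.626)^5:
P(M) = 0.374^5 = 0.007317
P(M+2) = 5 × 0.374^4 × 0.626^1 = 0.061239
P(M+4) = 10 × 0.374^3 × 0.626^2 = 0.205005
P(M+6) = 10 × 0.374^2 × 0.626^3 = 0.343136
P(M+8) = 5 × 0.374^1 × 0.626^4 = 0.287170
P(M+10) = 0.626^5 = 0.096133
The M+6 peak is largest (0.343136); scaling to 100 gives 2.1 : 17.8 : 59.7 : 100.0 : 83.7 : 28.0.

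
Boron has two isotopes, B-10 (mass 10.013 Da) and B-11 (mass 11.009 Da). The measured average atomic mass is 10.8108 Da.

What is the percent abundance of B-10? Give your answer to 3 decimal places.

19.900%

With x = fraction of B-10 (so B-11 is 1 − x):
10.013·x + 11.009·(1 − x) = 10.8108
(10.013 − 11.009)·x = 10.8108 − 11.009
x = -0.1982 / -0.996 = 0.19900 → 19.900% B-10, 80.100% B-11.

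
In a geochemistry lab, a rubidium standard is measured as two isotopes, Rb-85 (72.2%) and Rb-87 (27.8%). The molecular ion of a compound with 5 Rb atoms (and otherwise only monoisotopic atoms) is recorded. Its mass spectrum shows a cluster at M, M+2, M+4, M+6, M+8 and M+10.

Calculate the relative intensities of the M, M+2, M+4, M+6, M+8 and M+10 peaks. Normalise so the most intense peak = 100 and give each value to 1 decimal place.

Each Rb atom is independently Rb-85 (p = 0.722) or Rb-87 (q = 0.278); the cluster is the binomial expansion (p + q)^5.
P(M) = 0.722^5 = 0.196194
P(M+2) = 5 × 0.722^4 × 0.278^1 = 0.377714
P(M+4) = 10 × 0.722^3 × 0.278^2 = 0.290872
P(M+6) = 10 × 0.722^2 × 0.278^3 = 0.111998
P(M+8) = 5 × 0.722^1 × 0.278^4 = 0.021562
P(M+10) = 0.278^5 = 0.001660
The M+2 peak is largest (0.377714); scaling to 100 gives 51.9 : 100.0 : 77.0 : 29.7 : 5.7 : 0.4.

51.9 : 100.0 : 77.0 : 29.7 : 5.7 : 0.4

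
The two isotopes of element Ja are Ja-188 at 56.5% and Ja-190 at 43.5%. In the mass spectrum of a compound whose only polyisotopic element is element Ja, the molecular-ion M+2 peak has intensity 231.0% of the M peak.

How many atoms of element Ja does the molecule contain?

3

With n Ja atoms, P(M+2)/P(M) = C(n,1)·p^(n−1)q / p^n = n·q/p = n · 0.435/0.565.
n = 2.310 × 0.565/0.435 = 3.00 ≈ 3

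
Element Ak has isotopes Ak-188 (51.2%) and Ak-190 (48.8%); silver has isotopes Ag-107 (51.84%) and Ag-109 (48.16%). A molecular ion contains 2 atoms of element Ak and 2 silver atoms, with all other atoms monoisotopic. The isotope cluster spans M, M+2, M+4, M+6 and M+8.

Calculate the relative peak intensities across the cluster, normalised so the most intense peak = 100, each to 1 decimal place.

Element Ak pattern (n=2): 0.262144 : 0.499712 : 0.238144
Silver pattern (n=2): 0.26873856 : 0.49932288 : 0.23193856
Convolve the two distributions (both contribute in 2-u steps):
  M: 0.262144×0.26873856 = 0.070448
  M+2: 0.262144×0.49932288 + 0.499712×0.26873856 = 0.265186
  M+4: 0.262144×0.23193856 + 0.499712×0.49932288 + 0.238144×0.26873856 = 0.374317
  M+6: 0.499712×0.23193856 + 0.238144×0.49932288 = 0.234813
  M+8: 0.238144×0.23193856 = 0.055235
Scale to base peak (0.374317) = 100: 18.8 : 70.8 : 100.0 : 62.7 : 14.8

18.8 : 70.8 : 100.0 : 62.7 : 14.8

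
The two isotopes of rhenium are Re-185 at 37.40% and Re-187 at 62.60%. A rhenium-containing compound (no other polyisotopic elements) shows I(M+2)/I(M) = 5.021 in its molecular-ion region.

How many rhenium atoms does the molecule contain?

3

With n Re atoms, P(M+2)/P(M) = C(n,1)·p^(n−1)q / p^n = n·q/p = n · 0.6260/0.3740.
n = 5.021 × 0.3740/0.6260 = 3.00 ≈ 3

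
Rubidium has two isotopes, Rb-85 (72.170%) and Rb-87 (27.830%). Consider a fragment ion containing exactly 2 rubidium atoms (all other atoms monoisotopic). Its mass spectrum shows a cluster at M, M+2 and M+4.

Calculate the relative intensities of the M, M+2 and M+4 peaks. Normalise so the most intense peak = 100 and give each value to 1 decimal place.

100.0 : 77.1 : 14.9

Each Rb atom is independently Rb-85 (p = 0.72170) or Rb-87 (q = 0.27830); the cluster is the binomial expansion (p + q)^2.
P(M) = 0.72170^2 = 0.520851
P(M+2) = 2 × 0.72170^1 × 0.27830^1 = 0.401698
P(M+4) = 0.27830^2 = 0.077451
The M peak is largest (0.520851); scaling to 100 gives 100.0 : 77.1 : 14.9.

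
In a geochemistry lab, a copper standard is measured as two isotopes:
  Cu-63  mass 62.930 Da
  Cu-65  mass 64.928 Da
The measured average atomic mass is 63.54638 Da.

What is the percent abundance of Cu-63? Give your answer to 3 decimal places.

With x = fraction of Cu-63 (so Cu-65 is 1 − x):
62.930·x + 64.928·(1 − x) = 63.54638
(62.930 − 64.928)·x = 63.54638 − 64.928
x = -1.38162 / -1.998 = 0.69150 → 69.150% Cu-63, 30.850% Cu-65.

69.150%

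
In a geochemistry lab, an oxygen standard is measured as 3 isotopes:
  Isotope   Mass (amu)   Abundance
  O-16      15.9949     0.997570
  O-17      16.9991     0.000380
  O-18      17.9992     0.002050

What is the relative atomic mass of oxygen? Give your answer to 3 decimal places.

Average mass = Σ (abundance × isotope mass) = 0.997570 × 15.9949 + 0.000380 × 16.9991 + 0.002050 × 17.9992
= 15.95603 + 0.00646 + 0.03690 = 15.99939 amu

15.999 amu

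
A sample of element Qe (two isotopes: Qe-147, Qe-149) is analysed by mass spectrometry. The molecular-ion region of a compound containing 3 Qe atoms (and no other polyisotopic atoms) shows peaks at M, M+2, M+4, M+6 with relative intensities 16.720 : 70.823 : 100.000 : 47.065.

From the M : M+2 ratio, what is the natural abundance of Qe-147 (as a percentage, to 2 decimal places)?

Let p = fractional abundance of Qe-147. I(M+2)/I(M) = [C(3,1)·p^2·(1−p)] / p^3 = 3·(1−p)/p = 70.823/16.720 = 4.2358
(1−p)/p = 4.2358/3 = 1.4119  ⇒  p = 1/(1 + 1.4119) = 0.4146
Qe-147: 41.46%, Qe-149: 58.54%.

41.46%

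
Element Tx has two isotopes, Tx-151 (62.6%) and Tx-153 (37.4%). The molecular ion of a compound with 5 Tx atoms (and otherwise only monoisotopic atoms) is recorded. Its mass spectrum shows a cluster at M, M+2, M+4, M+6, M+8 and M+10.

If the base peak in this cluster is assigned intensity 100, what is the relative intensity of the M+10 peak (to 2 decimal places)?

2.13

Binomial terms of (0.626 + 0.374)^5: M 0.0961, M+2 0.2872, M+4 0.3431, M+6 0.2050, M+8 0.0612, M+10 0.0073 → M+4 is the base peak.
P(M+4) = C(5,2) × 0.626^3 × 0.374^2 = 10 × 0.24531438 × 0.139876 = 0.343136 (base)
P(M+10) = C(5,5) × 0.626^0 × 0.374^5 = 1 × 1.0000 × 0.00731742 = 0.007317
Relative intensity = 0.007317 / 0.343136 × 100 = 2.13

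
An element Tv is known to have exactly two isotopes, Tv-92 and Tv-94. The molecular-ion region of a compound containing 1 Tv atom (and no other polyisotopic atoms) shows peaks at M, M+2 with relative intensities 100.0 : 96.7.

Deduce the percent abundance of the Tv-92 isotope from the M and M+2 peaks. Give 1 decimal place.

If p is the fraction of Tv that is Tv-92, then I(M+2)/I(M) = [C(1,1)·p^0·(1−p)] / p^1 = 1·(1−p)/p = 96.7/100.0 = 0.9670
(1−p)/p = 0.9670/1 = 0.9670  ⇒  p = 1/(1 + 0.9670) = 0.5084
Tv-92: 50.8%, Tv-94: 49.2%.

50.8%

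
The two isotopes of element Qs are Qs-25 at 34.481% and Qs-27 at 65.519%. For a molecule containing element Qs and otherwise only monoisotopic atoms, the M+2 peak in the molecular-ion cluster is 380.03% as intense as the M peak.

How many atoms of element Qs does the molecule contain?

The M+2/M ratio from n Qs atoms is n · q/p = n · 0.65519/0.34481.
n = 3.8003 × 0.34481/0.65519 = 2.00 ≈ 2

2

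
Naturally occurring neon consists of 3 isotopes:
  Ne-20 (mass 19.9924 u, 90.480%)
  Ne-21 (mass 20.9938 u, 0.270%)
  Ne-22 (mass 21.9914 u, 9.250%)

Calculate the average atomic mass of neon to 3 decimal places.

20.180 u

The abundance-weighted mean is 0.90480 × 19.9924 + 0.00270 × 20.9938 + 0.09250 × 21.9914
= 18.08912 + 0.05668 + 2.03420 = 20.18000 u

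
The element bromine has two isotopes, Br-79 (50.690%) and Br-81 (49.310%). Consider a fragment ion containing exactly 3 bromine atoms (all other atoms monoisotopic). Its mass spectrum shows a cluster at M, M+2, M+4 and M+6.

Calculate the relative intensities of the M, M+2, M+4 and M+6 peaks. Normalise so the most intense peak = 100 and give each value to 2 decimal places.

Expanding (0.50690 + 0.49310)^3:
P(M) = 0.50690^3 = 0.130247
P(M+2) = 3 × 0.50690^2 × 0.49310^1 = 0.380103
P(M+4) = 3 × 0.50690^1 × 0.49310^2 = 0.369755
P(M+6) = 0.49310^3 = 0.119896
The M+2 peak is largest (0.380103); scaling to 100 gives 34.27 : 100.00 : 97.28 : 31.54.

34.27 : 100.00 : 97.28 : 31.54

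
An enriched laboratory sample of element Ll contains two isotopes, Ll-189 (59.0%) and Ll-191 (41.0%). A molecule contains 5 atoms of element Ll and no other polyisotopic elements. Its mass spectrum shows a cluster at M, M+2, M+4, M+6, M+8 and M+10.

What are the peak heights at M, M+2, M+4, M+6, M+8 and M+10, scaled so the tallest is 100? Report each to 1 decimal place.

The 5 Ll atoms are independent, so intensities follow the terms of (0.590 + 0.410)^5.
P(M) = 0.590^5 = 0.071492
P(M+2) = 5 × 0.590^4 × 0.410^1 = 0.248406
P(M+4) = 10 × 0.590^3 × 0.410^2 = 0.345242
P(M+6) = 10 × 0.590^2 × 0.410^3 = 0.239914
P(M+8) = 5 × 0.590^1 × 0.410^4 = 0.083360
P(M+10) = 0.410^5 = 0.011586
The M+4 peak is largest (0.345242); scaling to 100 gives 20.7 : 72.0 : 100.0 : 69.5 : 24.1 : 3.4.

20.7 : 72.0 : 100.0 : 69.5 : 24.1 : 3.4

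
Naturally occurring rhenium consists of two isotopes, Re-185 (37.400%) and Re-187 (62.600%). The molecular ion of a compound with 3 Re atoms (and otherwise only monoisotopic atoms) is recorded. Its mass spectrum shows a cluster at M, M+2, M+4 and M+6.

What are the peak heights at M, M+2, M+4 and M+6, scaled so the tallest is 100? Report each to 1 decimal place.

11.9 : 59.7 : 100.0 : 55.8

The 3 Re atoms are independent, so intensities follow the terms of (0.37400 + 0.62600)^3.
P(M) = 0.37400^3 = 0.052314
P(M+2) = 3 × 0.37400^2 × 0.62600^1 = 0.262687
P(M+4) = 3 × 0.37400^1 × 0.62600^2 = 0.439685
P(M+6) = 0.62600^3 = 0.245314
The M+4 peak is largest (0.439685); scaling to 100 gives 11.9 : 59.7 : 100.0 : 55.8.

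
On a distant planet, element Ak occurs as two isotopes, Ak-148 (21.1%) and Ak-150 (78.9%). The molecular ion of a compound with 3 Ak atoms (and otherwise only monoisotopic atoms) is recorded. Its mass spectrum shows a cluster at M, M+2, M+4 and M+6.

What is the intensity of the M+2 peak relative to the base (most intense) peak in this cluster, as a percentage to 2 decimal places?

Term probabilities: M 0.0094, M+2 0.1054, M+4 0.3941, M+6 0.4912. Base peak = M+6.
P(M+6) = C(3,3) × 0.211^0 × 0.789^3 = 1 × 1.0000 × 0.49116907 = 0.491169 (base)
P(M+2) = C(3,1) × 0.211^2 × 0.789^1 = 3 × 0.044521 × 0.7890 = 0.105381
Relative intensity = 0.105381 / 0.491169 × 100 = 21.46

21.46%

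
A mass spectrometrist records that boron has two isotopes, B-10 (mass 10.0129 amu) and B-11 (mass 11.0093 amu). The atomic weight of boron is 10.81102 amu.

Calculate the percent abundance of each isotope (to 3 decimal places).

Let x be the fractional abundance of B-10; then B-11 has abundance 1 − x.
10.0129·x + 11.0093·(1 − x) = 10.81102
(10.0129 − 11.0093)·x = 10.81102 − 11.0093
x = -0.19828 / -0.9964 = 0.19900 → 19.900% B-10, 80.100% B-11.

B-10: 19.900%, B-11: 80.100%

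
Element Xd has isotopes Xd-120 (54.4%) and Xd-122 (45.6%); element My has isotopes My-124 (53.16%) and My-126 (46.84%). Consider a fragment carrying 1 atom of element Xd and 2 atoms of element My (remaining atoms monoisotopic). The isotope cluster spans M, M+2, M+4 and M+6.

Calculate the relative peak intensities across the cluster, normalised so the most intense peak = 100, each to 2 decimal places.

38.45 : 100.00 : 86.66 : 25.03

Element Xd pattern (n=1): 0.5440 : 0.4560
Element My pattern (n=2): 0.28259856 : 0.49800288 : 0.21939856
Convolve the two distributions (both contribute in 2-u steps):
  M: 0.5440×0.28259856 = 0.153734
  M+2: 0.5440×0.49800288 + 0.4560×0.28259856 = 0.399779
  M+4: 0.5440×0.21939856 + 0.4560×0.49800288 = 0.346442
  M+6: 0.4560×0.21939856 = 0.100046
Scale to base peak (0.399779) = 100: 38.45 : 100.00 : 86.66 : 25.03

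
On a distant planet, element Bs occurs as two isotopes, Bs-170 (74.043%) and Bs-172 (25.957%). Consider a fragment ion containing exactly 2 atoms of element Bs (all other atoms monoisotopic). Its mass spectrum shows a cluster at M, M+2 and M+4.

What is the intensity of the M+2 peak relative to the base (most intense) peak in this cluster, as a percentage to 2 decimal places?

(0.74043 + 0.25957)^2 gives M 0.5482, M+2 0.3844, M+4 0.0674; the largest is M.
P(M) = C(2,0) × 0.74043^2 × 0.25957^0 = 1 × 0.54823658 × 1.0000 = 0.548237 (base)
P(M+2) = C(2,1) × 0.74043^1 × 0.25957^1 = 2 × 0.74043 × 0.25957 = 0.384387
Relative intensity = 0.384387 / 0.548237 × 100 = 70.11

70.11%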